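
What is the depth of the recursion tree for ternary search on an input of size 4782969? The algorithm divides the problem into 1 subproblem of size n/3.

For divide and conquer with division factor 3:

Problem sizes at each level:
Level 0: 4782969
Level 1: 1594323
Level 2: 531441
Level 3: 177147
Level 4: 59049
Level 5: 19683
Level 6: 6561
Level 7: 2187
Level 8: 729
Level 9: 243
Level 10: 81
Level 11: 27
Level 12: 9
Level 13: 3
Level 14: 1

The root is level 0 and the size-1 base case is level 14 (the tree spans levels 0 through 14, i.e. 15 levels counting the root), so the depth is the number of divisions: log_3(4782969) = 14

The recursion tree depth is log_3(4782969) = 14. At each level, the problem size is divided by 3, so it takes 14 divisions to reduce to a base case of size 1. The algorithm makes 1 recursive call at each level.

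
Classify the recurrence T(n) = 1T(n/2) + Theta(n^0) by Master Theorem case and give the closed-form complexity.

Master Theorem for T(n) = 1T(n/2) + O(n^0):

a = 1, b = 2, c = 0
log_b(a) = log_2(1) = 0.0000

Case 2: c = 0 = log_2(1) = 0.0000
T(n) = O(n^0 log n) = O(log n)

For T(n) = 1T(n/2) + O(n^0): log_2(1) = 0.0000. This is Case 2 of the Master Theorem (c = log_b(a), equal work at all levels), giving O(log n).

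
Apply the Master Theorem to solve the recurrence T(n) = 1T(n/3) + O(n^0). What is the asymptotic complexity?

Master Theorem for T(n) = 1T(n/3) + O(n^0):

a = 1, b = 3, c = 0
log_b(a) = log_3(1) = 0.0000

Case 2: c = 0 = log_3(1) = 0.0000
T(n) = O(n^0 log n) = O(log n)

For T(n) = 1T(n/3) + O(n^0): log_3(1) = 0.0000. This is Case 2 of the Master Theorem (c = log_b(a), equal work at all levels), giving O(log n).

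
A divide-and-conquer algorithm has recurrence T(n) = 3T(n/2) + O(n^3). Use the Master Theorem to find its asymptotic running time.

Master Theorem for T(n) = 3T(n/2) + O(n^3):

a = 3, b = 2, c = 3
log_b(a) = log_2(3) = 1.5850

Case 3: c = 3 > log_2(3) = 1.5850
T(n) = O(n^3) = O(n^3)

For T(n) = 3T(n/2) + O(n^3): log_2(3) = 1.5850. This is Case 3 of the Master Theorem (c > log_b(a), work dominated by root), giving O(n^3).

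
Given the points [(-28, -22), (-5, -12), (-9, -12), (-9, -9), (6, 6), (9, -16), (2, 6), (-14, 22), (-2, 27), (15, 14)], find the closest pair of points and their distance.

Computing all pairwise distances among 10 points:

d((-28, -22), (-5, -12)) = 25.0799
d((-28, -22), (-9, -12)) = 21.4709
d((-28, -22), (-9, -9)) = 23.0217
d((-28, -22), (6, 6)) = 44.0454
d((-28, -22), (9, -16)) = 37.4833
d((-28, -22), (2, 6)) = 41.0366
d((-28, -22), (-14, 22)) = 46.1736
d((-28, -22), (-2, 27)) = 55.4707
d((-28, -22), (15, 14)) = 56.0803
d((-5, -12), (-9, -12)) = 4.0
d((-5, -12), (-9, -9)) = 5.0
d((-5, -12), (6, 6)) = 21.095
d((-5, -12), (9, -16)) = 14.5602
d((-5, -12), (2, 6)) = 19.3132
d((-5, -12), (-14, 22)) = 35.171
d((-5, -12), (-2, 27)) = 39.1152
d((-5, -12), (15, 14)) = 32.8024
d((-9, -12), (-9, -9)) = 3.0 <-- minimum
d((-9, -12), (6, 6)) = 23.4307
d((-9, -12), (9, -16)) = 18.4391
d((-9, -12), (2, 6)) = 21.095
d((-9, -12), (-14, 22)) = 34.3657
d((-9, -12), (-2, 27)) = 39.6232
d((-9, -12), (15, 14)) = 35.3836
d((-9, -9), (6, 6)) = 21.2132
d((-9, -9), (9, -16)) = 19.3132
d((-9, -9), (2, 6)) = 18.6011
d((-9, -9), (-14, 22)) = 31.4006
d((-9, -9), (-2, 27)) = 36.6742
d((-9, -9), (15, 14)) = 33.2415
d((6, 6), (9, -16)) = 22.2036
d((6, 6), (2, 6)) = 4.0
d((6, 6), (-14, 22)) = 25.6125
d((6, 6), (-2, 27)) = 22.4722
d((6, 6), (15, 14)) = 12.0416
d((9, -16), (2, 6)) = 23.0868
d((9, -16), (-14, 22)) = 44.4185
d((9, -16), (-2, 27)) = 44.3847
d((9, -16), (15, 14)) = 30.5941
d((2, 6), (-14, 22)) = 22.6274
d((2, 6), (-2, 27)) = 21.3776
d((2, 6), (15, 14)) = 15.2643
d((-14, 22), (-2, 27)) = 13.0
d((-14, 22), (15, 14)) = 30.0832
d((-2, 27), (15, 14)) = 21.4009

Closest pair: (-9, -12) and (-9, -9) with distance 3.0

The closest pair is (-9, -12) and (-9, -9) with Euclidean distance 3.0. For 10 points, brute-force pairwise comparison is shown above. For large n, the divide-and-conquer algorithm (sort by x, recurse on halves, check the dividing strip) achieves O(n log n).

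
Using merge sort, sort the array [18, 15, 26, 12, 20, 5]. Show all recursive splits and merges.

Merge sort trace:

Split: [18, 15, 26, 12, 20, 5] -> [18, 15, 26] and [12, 20, 5]
  Split: [18, 15, 26] -> [18] and [15, 26]
    Split: [15, 26] -> [15] and [26]
    Merge: [15] + [26] -> [15, 26]
  Merge: [18] + [15, 26] -> [15, 18, 26]
  Split: [12, 20, 5] -> [12] and [20, 5]
    Split: [20, 5] -> [20] and [5]
    Merge: [20] + [5] -> [5, 20]
  Merge: [12] + [5, 20] -> [5, 12, 20]
Merge: [15, 18, 26] + [5, 12, 20] -> [5, 12, 15, 18, 20, 26]

Final sorted array: [5, 12, 15, 18, 20, 26]

The merge sort proceeds by recursively splitting the array and merging sorted halves.
After all merges, the sorted array is [5, 12, 15, 18, 20, 26].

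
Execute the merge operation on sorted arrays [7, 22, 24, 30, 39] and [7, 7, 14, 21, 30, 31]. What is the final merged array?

Merging process:

Compare 7 vs 7: take 7 from left. Merged: [7]
Compare 22 vs 7: take 7 from right. Merged: [7, 7]
Compare 22 vs 7: take 7 from right. Merged: [7, 7, 7]
Compare 22 vs 14: take 14 from right. Merged: [7, 7, 7, 14]
Compare 22 vs 21: take 21 from right. Merged: [7, 7, 7, 14, 21]
Compare 22 vs 30: take 22 from left. Merged: [7, 7, 7, 14, 21, 22]
Compare 24 vs 30: take 24 from left. Merged: [7, 7, 7, 14, 21, 22, 24]
Compare 30 vs 30: take 30 from left. Merged: [7, 7, 7, 14, 21, 22, 24, 30]
Compare 39 vs 30: take 30 from right. Merged: [7, 7, 7, 14, 21, 22, 24, 30, 30]
Compare 39 vs 31: take 31 from right. Merged: [7, 7, 7, 14, 21, 22, 24, 30, 30, 31]
Append remaining from left: [39]. Merged: [7, 7, 7, 14, 21, 22, 24, 30, 30, 31, 39]

Final merged array: [7, 7, 7, 14, 21, 22, 24, 30, 30, 31, 39]
Total comparisons: 10

The merged array is [7, 7, 7, 14, 21, 22, 24, 30, 30, 31, 39], requiring 10 comparisons. The merge step runs in O(n) time where n is the total number of elements.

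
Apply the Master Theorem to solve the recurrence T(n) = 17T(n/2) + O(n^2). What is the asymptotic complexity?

Master Theorem for T(n) = 17T(n/2) + O(n^2):

a = 17, b = 2, c = 2
log_b(a) = log_2(17) = 4.0875

Case 1: c = 2 < log_2(17) = 4.0875
T(n) = O(n^(log_2 17))

For T(n) = 17T(n/2) + O(n^2): log_2(17) = 4.0875. This is Case 1 of the Master Theorem (c < log_b(a), work dominated by leaves), giving O(n^(log_2 17)).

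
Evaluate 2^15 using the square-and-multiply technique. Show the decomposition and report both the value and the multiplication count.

Computing 2^15 by squaring (build up from 2^1; each line after the first costs one multiplication):

2^1 = 2
2^2 = (2^1)^2 = 2^2 = 4
2^3 = 2 * 2^2 = 2 * 4 = 8
2^6 = (2^3)^2 = 8^2 = 64
2^7 = 2 * 2^6 = 2 * 64 = 128
2^14 = (2^7)^2 = 128^2 = 16384
2^15 = 2 * 2^14 = 2 * 16384 = 32768

Result: 32768
Multiplications needed: 6 (6 lines after 2^1)

2^15 = 32768. Using exponentiation by squaring, this requires 6 multiplications. The key idea: if the exponent is even, square the half-power; if odd, multiply by the base once.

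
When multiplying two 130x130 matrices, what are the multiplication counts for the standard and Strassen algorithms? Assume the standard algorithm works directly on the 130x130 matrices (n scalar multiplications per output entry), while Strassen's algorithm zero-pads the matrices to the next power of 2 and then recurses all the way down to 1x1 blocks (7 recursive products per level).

Matrix multiplication for 130x130 matrices:

Strassen's algorithm requires power-of-2 dimensions. Pad 130x130 to 256x256 (next power of 2).

Standard algorithm: 130^3 = 2197000 multiplications
Strassen's algorithm: 7^(log2(256)) = 7^8 = 5764801 multiplications
Difference: 2197000 - 5764801 = -3567801 (Strassen uses MORE here due to padding overhead — for small or just-over-power-of-2 n, padding can outweigh the per-level savings)

Standard: 2197000 multiplications (130^3). Strassen: 5764801 multiplications (7^8, after padding to 256x256). Strassen reduces 8 recursive multiplications to 7 at each level.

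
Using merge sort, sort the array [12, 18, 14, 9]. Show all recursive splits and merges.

Merge sort trace:

Split: [12, 18, 14, 9] -> [12, 18] and [14, 9]
  Split: [12, 18] -> [12] and [18]
  Merge: [12] + [18] -> [12, 18]
  Split: [14, 9] -> [14] and [9]
  Merge: [14] + [9] -> [9, 14]
Merge: [12, 18] + [9, 14] -> [9, 12, 14, 18]

Final sorted array: [9, 12, 14, 18]

The merge sort proceeds by recursively splitting the array and merging sorted halves.
After all merges, the sorted array is [9, 12, 14, 18].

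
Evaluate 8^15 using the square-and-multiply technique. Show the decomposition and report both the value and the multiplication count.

Computing 8^15 by squaring (build up from 8^1; each line after the first costs one multiplication):

8^1 = 8
8^2 = (8^1)^2 = 8^2 = 64
8^3 = 8 * 8^2 = 8 * 64 = 512
8^6 = (8^3)^2 = 512^2 = 262144
8^7 = 8 * 8^6 = 8 * 262144 = 2097152
8^14 = (8^7)^2 = 2097152^2 = 4398046511104
8^15 = 8 * 8^14 = 8 * 4398046511104 = 35184372088832

Result: 35184372088832
Multiplications needed: 6 (6 lines after 8^1)

8^15 = 35184372088832. Using exponentiation by squaring, this requires 6 multiplications. The key idea: if the exponent is even, square the half-power; if odd, multiply by the base once.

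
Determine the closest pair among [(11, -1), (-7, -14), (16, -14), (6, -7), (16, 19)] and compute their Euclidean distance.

Computing all pairwise distances among 5 points:

d((11, -1), (-7, -14)) = 22.2036
d((11, -1), (16, -14)) = 13.9284
d((11, -1), (6, -7)) = 7.8102 <-- minimum
d((11, -1), (16, 19)) = 20.6155
d((-7, -14), (16, -14)) = 23.0
d((-7, -14), (6, -7)) = 14.7648
d((-7, -14), (16, 19)) = 40.2244
d((16, -14), (6, -7)) = 12.2066
d((16, -14), (16, 19)) = 33.0
d((6, -7), (16, 19)) = 27.8568

Closest pair: (11, -1) and (6, -7) with distance 7.8102

The closest pair is (11, -1) and (6, -7) with Euclidean distance 7.8102. For 5 points, brute-force pairwise comparison is shown above. For large n, the divide-and-conquer algorithm (sort by x, recurse on halves, check the dividing strip) achieves O(n log n).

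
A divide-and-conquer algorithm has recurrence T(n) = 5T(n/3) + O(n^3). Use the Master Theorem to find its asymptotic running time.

Master Theorem for T(n) = 5T(n/3) + O(n^3):

a = 5, b = 3, c = 3
log_b(a) = log_3(5) = 1.4650

Case 3: c = 3 > log_3(5) = 1.4650
T(n) = O(n^3) = O(n^3)

For T(n) = 5T(n/3) + O(n^3): log_3(5) = 1.4650. This is Case 3 of the Master Theorem (c > log_b(a), work dominated by root), giving O(n^3).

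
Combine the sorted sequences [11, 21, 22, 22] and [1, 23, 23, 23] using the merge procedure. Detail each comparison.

Merging process:

Compare 11 vs 1: take 1 from right. Merged: [1]
Compare 11 vs 23: take 11 from left. Merged: [1, 11]
Compare 21 vs 23: take 21 from left. Merged: [1, 11, 21]
Compare 22 vs 23: take 22 from left. Merged: [1, 11, 21, 22]
Compare 22 vs 23: take 22 from left. Merged: [1, 11, 21, 22, 22]
Append remaining from right: [23, 23, 23]. Merged: [1, 11, 21, 22, 22, 23, 23, 23]

Final merged array: [1, 11, 21, 22, 22, 23, 23, 23]
Total comparisons: 5

The merged array is [1, 11, 21, 22, 22, 23, 23, 23], requiring 5 comparisons. The merge step runs in O(n) time where n is the total number of elements.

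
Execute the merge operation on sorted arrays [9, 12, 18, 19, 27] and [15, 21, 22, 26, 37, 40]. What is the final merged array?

Merging process:

Compare 9 vs 15: take 9 from left. Merged: [9]
Compare 12 vs 15: take 12 from left. Merged: [9, 12]
Compare 18 vs 15: take 15 from right. Merged: [9, 12, 15]
Compare 18 vs 21: take 18 from left. Merged: [9, 12, 15, 18]
Compare 19 vs 21: take 19 from left. Merged: [9, 12, 15, 18, 19]
Compare 27 vs 21: take 21 from right. Merged: [9, 12, 15, 18, 19, 21]
Compare 27 vs 22: take 22 from right. Merged: [9, 12, 15, 18, 19, 21, 22]
Compare 27 vs 26: take 26 from right. Merged: [9, 12, 15, 18, 19, 21, 22, 26]
Compare 27 vs 37: take 27 from left. Merged: [9, 12, 15, 18, 19, 21, 22, 26, 27]
Append remaining from right: [37, 40]. Merged: [9, 12, 15, 18, 19, 21, 22, 26, 27, 37, 40]

Final merged array: [9, 12, 15, 18, 19, 21, 22, 26, 27, 37, 40]
Total comparisons: 9

The merged array is [9, 12, 15, 18, 19, 21, 22, 26, 27, 37, 40], requiring 9 comparisons. The merge step runs in O(n) time where n is the total number of elements.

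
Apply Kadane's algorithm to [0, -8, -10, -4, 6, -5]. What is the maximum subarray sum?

Using Kadane's algorithm on [0, -8, -10, -4, 6, -5]:

Scanning through the array:
Position 1 (value -8): max_ending_here = -8, max_so_far = 0
Position 2 (value -10): max_ending_here = -10, max_so_far = 0
Position 3 (value -4): max_ending_here = -4, max_so_far = 0
Position 4 (value 6): max_ending_here = 6, max_so_far = 6
Position 5 (value -5): max_ending_here = 1, max_so_far = 6

Maximum subarray: [6]
Maximum sum: 6

The maximum subarray is [6] with sum 6. This subarray runs from index 4 to index 4.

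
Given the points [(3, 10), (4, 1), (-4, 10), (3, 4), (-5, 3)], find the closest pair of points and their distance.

Computing all pairwise distances among 5 points:

d((3, 10), (4, 1)) = 9.0554
d((3, 10), (-4, 10)) = 7.0
d((3, 10), (3, 4)) = 6.0
d((3, 10), (-5, 3)) = 10.6301
d((4, 1), (-4, 10)) = 12.0416
d((4, 1), (3, 4)) = 3.1623 <-- minimum
d((4, 1), (-5, 3)) = 9.2195
d((-4, 10), (3, 4)) = 9.2195
d((-4, 10), (-5, 3)) = 7.0711
d((3, 4), (-5, 3)) = 8.0623

Closest pair: (4, 1) and (3, 4) with distance 3.1623

The closest pair is (4, 1) and (3, 4) with Euclidean distance 3.1623. For 5 points, brute-force pairwise comparison is shown above. For large n, the divide-and-conquer algorithm (sort by x, recurse on halves, check the dividing strip) achieves O(n log n).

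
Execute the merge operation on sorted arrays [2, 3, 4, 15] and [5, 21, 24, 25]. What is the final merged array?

Merging process:

Compare 2 vs 5: take 2 from left. Merged: [2]
Compare 3 vs 5: take 3 from left. Merged: [2, 3]
Compare 4 vs 5: take 4 from left. Merged: [2, 3, 4]
Compare 15 vs 5: take 5 from right. Merged: [2, 3, 4, 5]
Compare 15 vs 21: take 15 from left. Merged: [2, 3, 4, 5, 15]
Append remaining from right: [21, 24, 25]. Merged: [2, 3, 4, 5, 15, 21, 24, 25]

Final merged array: [2, 3, 4, 5, 15, 21, 24, 25]
Total comparisons: 5

The merged array is [2, 3, 4, 5, 15, 21, 24, 25], requiring 5 comparisons. The merge step runs in O(n) time where n is the total number of elements.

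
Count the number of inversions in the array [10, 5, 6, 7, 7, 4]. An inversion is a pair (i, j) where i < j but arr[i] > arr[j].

Finding inversions in [10, 5, 6, 7, 7, 4]:

(0, 1): arr[0]=10 > arr[1]=5
(0, 2): arr[0]=10 > arr[2]=6
(0, 3): arr[0]=10 > arr[3]=7
(0, 4): arr[0]=10 > arr[4]=7
(0, 5): arr[0]=10 > arr[5]=4
(1, 5): arr[1]=5 > arr[5]=4
(2, 5): arr[2]=6 > arr[5]=4
(3, 5): arr[3]=7 > arr[5]=4
(4, 5): arr[4]=7 > arr[5]=4

Total inversions: 9

The array has 9 inversion(s): (0,1), (0,2), (0,3), (0,4), (0,5), (1,5), (2,5), (3,5), (4,5). Each pair (i,j) satisfies i < j and arr[i] > arr[j].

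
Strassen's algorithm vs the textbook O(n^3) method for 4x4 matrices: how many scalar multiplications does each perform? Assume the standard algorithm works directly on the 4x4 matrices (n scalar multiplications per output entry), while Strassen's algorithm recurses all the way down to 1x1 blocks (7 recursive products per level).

Matrix multiplication for 4x4 matrices:

Standard algorithm: 4^3 = 64 multiplications
Strassen's algorithm: 7^(log2(4)) = 7^2 = 49 multiplications
Savings: 64 - 49 = 15 multiplications

Standard: 64 multiplications (4^3). Strassen: 49 multiplications (7^2). Strassen reduces 8 recursive multiplications to 7 at each level.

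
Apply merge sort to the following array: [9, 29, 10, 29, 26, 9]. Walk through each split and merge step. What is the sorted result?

Merge sort trace:

Split: [9, 29, 10, 29, 26, 9] -> [9, 29, 10] and [29, 26, 9]
  Split: [9, 29, 10] -> [9] and [29, 10]
    Split: [29, 10] -> [29] and [10]
    Merge: [29] + [10] -> [10, 29]
  Merge: [9] + [10, 29] -> [9, 10, 29]
  Split: [29, 26, 9] -> [29] and [26, 9]
    Split: [26, 9] -> [26] and [9]
    Merge: [26] + [9] -> [9, 26]
  Merge: [29] + [9, 26] -> [9, 26, 29]
Merge: [9, 10, 29] + [9, 26, 29] -> [9, 9, 10, 26, 29, 29]

Final sorted array: [9, 9, 10, 26, 29, 29]

The merge sort proceeds by recursively splitting the array and merging sorted halves.
After all merges, the sorted array is [9, 9, 10, 26, 29, 29].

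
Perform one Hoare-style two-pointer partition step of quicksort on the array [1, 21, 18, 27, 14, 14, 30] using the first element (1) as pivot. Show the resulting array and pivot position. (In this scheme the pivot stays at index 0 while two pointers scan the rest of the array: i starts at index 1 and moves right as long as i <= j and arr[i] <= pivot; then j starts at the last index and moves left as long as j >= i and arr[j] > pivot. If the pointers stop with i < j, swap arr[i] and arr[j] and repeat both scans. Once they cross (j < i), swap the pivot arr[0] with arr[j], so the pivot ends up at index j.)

Hoare-style two-pointer partition with pivot = 1:

Initial array: [1, 21, 18, 27, 14, 14, 30]

Pointers start at i = 1, j = 6.
i ends at 1, j ends at 0: the pointers have crossed (j < i), so scanning stops.

j = 0, so swapping arr[0] with arr[j] leaves the pivot at position 0: [1, 21, 18, 27, 14, 14, 30]
Pivot position: 0

After partitioning with pivot 1, the array becomes [1, 21, 18, 27, 14, 14, 30]. The pivot is placed at index 0. All elements to the left of the pivot are <= 1, and all elements to the right are > 1.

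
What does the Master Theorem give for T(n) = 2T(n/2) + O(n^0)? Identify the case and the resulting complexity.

Master Theorem for T(n) = 2T(n/2) + O(n^0):

a = 2, b = 2, c = 0
log_b(a) = log_2(2) = 1.0000

Case 1: c = 0 < log_2(2) = 1.0000
T(n) = O(n^(log_2 2)) = O(n)

For T(n) = 2T(n/2) + O(n^0): log_2(2) = 1.0000. This is Case 1 of the Master Theorem (c < log_b(a), work dominated by leaves), giving O(n).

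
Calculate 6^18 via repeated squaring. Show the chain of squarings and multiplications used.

Computing 6^18 by squaring (build up from 6^1; each line after the first costs one multiplication):

6^1 = 6
6^2 = (6^1)^2 = 6^2 = 36
6^4 = (6^2)^2 = 36^2 = 1296
6^8 = (6^4)^2 = 1296^2 = 1679616
6^9 = 6 * 6^8 = 6 * 1679616 = 10077696
6^18 = (6^9)^2 = 10077696^2 = 101559956668416

Result: 101559956668416
Multiplications needed: 5 (5 lines after 6^1)

6^18 = 101559956668416. Using exponentiation by squaring, this requires 5 multiplications. The key idea: if the exponent is even, square the half-power; if odd, multiply by the base once.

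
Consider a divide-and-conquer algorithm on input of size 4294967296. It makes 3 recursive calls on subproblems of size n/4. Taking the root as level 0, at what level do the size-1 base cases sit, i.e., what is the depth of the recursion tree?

For divide and conquer with division factor 4:

Problem sizes at each level:
Level 0: 4294967296
Level 1: 1073741824
Level 2: 268435456
Level 3: 67108864
Level 4: 16777216
Level 5: 4194304
Level 6: 1048576
Level 7: 262144
Level 8: 65536
Level 9: 16384
Level 10: 4096
Level 11: 1024
Level 12: 256
Level 13: 64
Level 14: 16
Level 15: 4
Level 16: 1

The root is level 0 and the size-1 base case is level 16 (the tree spans levels 0 through 16, i.e. 17 levels counting the root), so the depth is the number of divisions: log_4(4294967296) = 16

The recursion tree depth is log_4(4294967296) = 16. At each level, the problem size is divided by 4, so it takes 16 divisions to reduce to a base case of size 1. The algorithm makes 3 recursive calls at each level.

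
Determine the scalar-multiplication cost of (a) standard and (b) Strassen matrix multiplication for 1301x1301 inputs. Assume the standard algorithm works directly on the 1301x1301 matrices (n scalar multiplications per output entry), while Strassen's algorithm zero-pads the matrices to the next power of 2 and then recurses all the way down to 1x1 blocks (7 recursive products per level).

Matrix multiplication for 1301x1301 matrices:

Strassen's algorithm requires power-of-2 dimensions. Pad 1301x1301 to 2048x2048 (next power of 2).

Standard algorithm: 1301^3 = 2202073901 multiplications
Strassen's algorithm: 7^(log2(2048)) = 7^11 = 1977326743 multiplications
Savings: 2202073901 - 1977326743 = 224747158 multiplications

Standard: 2202073901 multiplications (1301^3). Strassen: 1977326743 multiplications (7^11, after padding to 2048x2048). Strassen reduces 8 recursive multiplications to 7 at each level.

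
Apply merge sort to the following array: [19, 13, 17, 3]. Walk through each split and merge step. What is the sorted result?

Merge sort trace:

Split: [19, 13, 17, 3] -> [19, 13] and [17, 3]
  Split: [19, 13] -> [19] and [13]
  Merge: [19] + [13] -> [13, 19]
  Split: [17, 3] -> [17] and [3]
  Merge: [17] + [3] -> [3, 17]
Merge: [13, 19] + [3, 17] -> [3, 13, 17, 19]

Final sorted array: [3, 13, 17, 19]

The merge sort proceeds by recursively splitting the array and merging sorted halves.
After all merges, the sorted array is [3, 13, 17, 19].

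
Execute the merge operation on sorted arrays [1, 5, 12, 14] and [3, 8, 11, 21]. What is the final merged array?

Merging process:

Compare 1 vs 3: take 1 from left. Merged: [1]
Compare 5 vs 3: take 3 from right. Merged: [1, 3]
Compare 5 vs 8: take 5 from left. Merged: [1, 3, 5]
Compare 12 vs 8: take 8 from right. Merged: [1, 3, 5, 8]
Compare 12 vs 11: take 11 from right. Merged: [1, 3, 5, 8, 11]
Compare 12 vs 21: take 12 from left. Merged: [1, 3, 5, 8, 11, 12]
Compare 14 vs 21: take 14 from left. Merged: [1, 3, 5, 8, 11, 12, 14]
Append remaining from right: [21]. Merged: [1, 3, 5, 8, 11, 12, 14, 21]

Final merged array: [1, 3, 5, 8, 11, 12, 14, 21]
Total comparisons: 7

The merged array is [1, 3, 5, 8, 11, 12, 14, 21], requiring 7 comparisons. The merge step runs in O(n) time where n is the total number of elements.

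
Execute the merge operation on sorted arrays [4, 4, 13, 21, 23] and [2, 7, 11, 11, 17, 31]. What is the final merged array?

Merging process:

Compare 4 vs 2: take 2 from right. Merged: [2]
Compare 4 vs 7: take 4 from left. Merged: [2, 4]
Compare 4 vs 7: take 4 from left. Merged: [2, 4, 4]
Compare 13 vs 7: take 7 from right. Merged: [2, 4, 4, 7]
Compare 13 vs 11: take 11 from right. Merged: [2, 4, 4, 7, 11]
Compare 13 vs 11: take 11 from right. Merged: [2, 4, 4, 7, 11, 11]
Compare 13 vs 17: take 13 from left. Merged: [2, 4, 4, 7, 11, 11, 13]
Compare 21 vs 17: take 17 from right. Merged: [2, 4, 4, 7, 11, 11, 13, 17]
Compare 21 vs 31: take 21 from left. Merged: [2, 4, 4, 7, 11, 11, 13, 17, 21]
Compare 23 vs 31: take 23 from left. Merged: [2, 4, 4, 7, 11, 11, 13, 17, 21, 23]
Append remaining from right: [31]. Merged: [2, 4, 4, 7, 11, 11, 13, 17, 21, 23, 31]

Final merged array: [2, 4, 4, 7, 11, 11, 13, 17, 21, 23, 31]
Total comparisons: 10

The merged array is [2, 4, 4, 7, 11, 11, 13, 17, 21, 23, 31], requiring 10 comparisons. The merge step runs in O(n) time where n is the total number of elements.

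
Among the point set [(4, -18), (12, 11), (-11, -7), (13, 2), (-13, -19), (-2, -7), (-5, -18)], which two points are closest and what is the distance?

Computing all pairwise distances among 7 points:

d((4, -18), (12, 11)) = 30.0832
d((4, -18), (-11, -7)) = 18.6011
d((4, -18), (13, 2)) = 21.9317
d((4, -18), (-13, -19)) = 17.0294
d((4, -18), (-2, -7)) = 12.53
d((4, -18), (-5, -18)) = 9.0
d((12, 11), (-11, -7)) = 29.2062
d((12, 11), (13, 2)) = 9.0554
d((12, 11), (-13, -19)) = 39.0512
d((12, 11), (-2, -7)) = 22.8035
d((12, 11), (-5, -18)) = 33.6155
d((-11, -7), (13, 2)) = 25.632
d((-11, -7), (-13, -19)) = 12.1655
d((-11, -7), (-2, -7)) = 9.0
d((-11, -7), (-5, -18)) = 12.53
d((13, 2), (-13, -19)) = 33.4215
d((13, 2), (-2, -7)) = 17.4929
d((13, 2), (-5, -18)) = 26.9072
d((-13, -19), (-2, -7)) = 16.2788
d((-13, -19), (-5, -18)) = 8.0623 <-- minimum
d((-2, -7), (-5, -18)) = 11.4018

Closest pair: (-13, -19) and (-5, -18) with distance 8.0623

The closest pair is (-13, -19) and (-5, -18) with Euclidean distance 8.0623. For 7 points, brute-force pairwise comparison is shown above. For large n, the divide-and-conquer algorithm (sort by x, recurse on halves, check the dividing strip) achieves O(n log n).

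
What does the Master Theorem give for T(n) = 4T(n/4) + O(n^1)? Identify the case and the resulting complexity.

Master Theorem for T(n) = 4T(n/4) + O(n^1):

a = 4, b = 4, c = 1
log_b(a) = log_4(4) = 1.0000

Case 2: c = 1 = log_4(4) = 1.0000
T(n) = O(n^1 log n) = O(n log n)

For T(n) = 4T(n/4) + O(n^1): log_4(4) = 1.0000. This is Case 2 of the Master Theorem (c = log_b(a), equal work at all levels), giving O(n log n).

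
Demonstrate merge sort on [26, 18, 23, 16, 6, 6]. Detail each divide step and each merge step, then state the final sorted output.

Merge sort trace:

Split: [26, 18, 23, 16, 6, 6] -> [26, 18, 23] and [16, 6, 6]
  Split: [26, 18, 23] -> [26] and [18, 23]
    Split: [18, 23] -> [18] and [23]
    Merge: [18] + [23] -> [18, 23]
  Merge: [26] + [18, 23] -> [18, 23, 26]
  Split: [16, 6, 6] -> [16] and [6, 6]
    Split: [6, 6] -> [6] and [6]
    Merge: [6] + [6] -> [6, 6]
  Merge: [16] + [6, 6] -> [6, 6, 16]
Merge: [18, 23, 26] + [6, 6, 16] -> [6, 6, 16, 18, 23, 26]

Final sorted array: [6, 6, 16, 18, 23, 26]

The merge sort proceeds by recursively splitting the array and merging sorted halves.
After all merges, the sorted array is [6, 6, 16, 18, 23, 26].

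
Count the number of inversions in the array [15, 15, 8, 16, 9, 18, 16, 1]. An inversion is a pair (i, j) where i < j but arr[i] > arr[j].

Finding inversions in [15, 15, 8, 16, 9, 18, 16, 1]:

(0, 2): arr[0]=15 > arr[2]=8
(0, 4): arr[0]=15 > arr[4]=9
(0, 7): arr[0]=15 > arr[7]=1
(1, 2): arr[1]=15 > arr[2]=8
(1, 4): arr[1]=15 > arr[4]=9
(1, 7): arr[1]=15 > arr[7]=1
(2, 7): arr[2]=8 > arr[7]=1
(3, 4): arr[3]=16 > arr[4]=9
(3, 7): arr[3]=16 > arr[7]=1
(4, 7): arr[4]=9 > arr[7]=1
(5, 6): arr[5]=18 > arr[6]=16
(5, 7): arr[5]=18 > arr[7]=1
(6, 7): arr[6]=16 > arr[7]=1

Total inversions: 13

The array has 13 inversion(s): (0,2), (0,4), (0,7), (1,2), (1,4), (1,7), (2,7), (3,4), (3,7), (4,7), (5,6), (5,7), (6,7). Each pair (i,j) satisfies i < j and arr[i] > arr[j].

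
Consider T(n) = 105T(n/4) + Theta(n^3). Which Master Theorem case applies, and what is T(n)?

Master Theorem for T(n) = 105T(n/4) + O(n^3):

a = 105, b = 4, c = 3
log_b(a) = log_4(105) = 3.3571

Case 1: c = 3 < log_4(105) = 3.3571
T(n) = O(n^(log_4 105))

For T(n) = 105T(n/4) + O(n^3): log_4(105) = 3.3571. This is Case 1 of the Master Theorem (c < log_b(a), work dominated by leaves), giving O(n^(log_4 105)).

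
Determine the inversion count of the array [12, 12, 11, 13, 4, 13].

Finding inversions in [12, 12, 11, 13, 4, 13]:

(0, 2): arr[0]=12 > arr[2]=11
(0, 4): arr[0]=12 > arr[4]=4
(1, 2): arr[1]=12 > arr[2]=11
(1, 4): arr[1]=12 > arr[4]=4
(2, 4): arr[2]=11 > arr[4]=4
(3, 4): arr[3]=13 > arr[4]=4

Total inversions: 6

The array has 6 inversion(s): (0,2), (0,4), (1,2), (1,4), (2,4), (3,4). Each pair (i,j) satisfies i < j and arr[i] > arr[j].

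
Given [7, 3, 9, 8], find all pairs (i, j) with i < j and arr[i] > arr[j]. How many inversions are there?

Finding inversions in [7, 3, 9, 8]:

(0, 1): arr[0]=7 > arr[1]=3
(2, 3): arr[2]=9 > arr[3]=8

Total inversions: 2

The array has 2 inversion(s): (0,1), (2,3). Each pair (i,j) satisfies i < j and arr[i] > arr[j].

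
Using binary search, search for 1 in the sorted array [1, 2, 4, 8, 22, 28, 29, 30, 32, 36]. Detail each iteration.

Binary search for 1 in [1, 2, 4, 8, 22, 28, 29, 30, 32, 36]:

lo=0, hi=9, mid=4, arr[mid]=22 -> 22 > 1, search left half
lo=0, hi=3, mid=1, arr[mid]=2 -> 2 > 1, search left half
lo=0, hi=0, mid=0, arr[mid]=1 -> Found target at index 0!

Binary search finds 1 at index 0 after 3 comparisons. The search repeatedly halves the search space by comparing with the middle element.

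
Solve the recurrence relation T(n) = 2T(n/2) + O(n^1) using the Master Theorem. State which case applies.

Master Theorem for T(n) = 2T(n/2) + O(n^1):

a = 2, b = 2, c = 1
log_b(a) = log_2(2) = 1.0000

Case 2: c = 1 = log_2(2) = 1.0000
T(n) = O(n^1 log n) = O(n log n)

For T(n) = 2T(n/2) + O(n^1): log_2(2) = 1.0000. This is Case 2 of the Master Theorem (c = log_b(a), equal work at all levels), giving O(n log n).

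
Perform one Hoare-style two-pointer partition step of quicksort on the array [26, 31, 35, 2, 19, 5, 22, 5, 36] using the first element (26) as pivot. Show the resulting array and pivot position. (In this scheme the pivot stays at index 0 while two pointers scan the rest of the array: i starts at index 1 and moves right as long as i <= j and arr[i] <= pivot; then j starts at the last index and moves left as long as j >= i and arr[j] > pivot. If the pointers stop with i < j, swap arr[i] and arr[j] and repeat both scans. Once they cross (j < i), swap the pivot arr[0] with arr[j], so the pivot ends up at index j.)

Hoare-style two-pointer partition with pivot = 26:

Initial array: [26, 31, 35, 2, 19, 5, 22, 5, 36]

Pointers start at i = 1, j = 8.
i stops at index 1 (arr[1]=31 > 26), j stops at index 7 (arr[7]=5 <= 26): swap arr[1] and arr[7], array becomes [26, 5, 35, 2, 19, 5, 22, 31, 36]
i stops at index 2 (arr[2]=35 > 26), j stops at index 6 (arr[6]=22 <= 26): swap arr[2] and arr[6], array becomes [26, 5, 22, 2, 19, 5, 35, 31, 36]
i ends at 6, j ends at 5: the pointers have crossed (j < i), so scanning stops.

Swap pivot arr[0] with arr[5] to place pivot at position 5: [5, 5, 22, 2, 19, 26, 35, 31, 36]
Pivot position: 5

After partitioning with pivot 26, the array becomes [5, 5, 22, 2, 19, 26, 35, 31, 36]. The pivot is placed at index 5. All elements to the left of the pivot are <= 26, and all elements to the right are > 26.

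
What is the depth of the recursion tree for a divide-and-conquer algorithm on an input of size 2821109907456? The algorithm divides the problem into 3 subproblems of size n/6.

For divide and conquer with division factor 6:

Problem sizes at each level:
Level 0: 2821109907456
Level 1: 470184984576
Level 2: 78364164096
Level 3: 13060694016
Level 4: 2176782336
Level 5: 362797056
Level 6: 60466176
Level 7: 10077696
Level 8: 1679616
Level 9: 279936
Level 10: 46656
Level 11: 7776
Level 12: 1296
Level 13: 216
Level 14: 36
Level 15: 6
Level 16: 1

The root is level 0 and the size-1 base case is level 16 (the tree spans levels 0 through 16, i.e. 17 levels counting the root), so the depth is the number of divisions: log_6(2821109907456) = 16

The recursion tree depth is log_6(2821109907456) = 16. At each level, the problem size is divided by 6, so it takes 16 divisions to reduce to a base case of size 1. The algorithm makes 3 recursive calls at each level.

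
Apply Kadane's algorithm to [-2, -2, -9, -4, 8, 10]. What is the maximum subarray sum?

Using Kadane's algorithm on [-2, -2, -9, -4, 8, 10]:

Scanning through the array:
Position 1 (value -2): max_ending_here = -2, max_so_far = -2
Position 2 (value -9): max_ending_here = -9, max_so_far = -2
Position 3 (value -4): max_ending_here = -4, max_so_far = -2
Position 4 (value 8): max_ending_here = 8, max_so_far = 8
Position 5 (value 10): max_ending_here = 18, max_so_far = 18

Maximum subarray: [8, 10]
Maximum sum: 18

The maximum subarray is [8, 10] with sum 18. This subarray runs from index 4 to index 5.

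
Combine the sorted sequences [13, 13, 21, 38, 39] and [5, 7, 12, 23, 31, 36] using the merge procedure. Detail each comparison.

Merging process:

Compare 13 vs 5: take 5 from right. Merged: [5]
Compare 13 vs 7: take 7 from right. Merged: [5, 7]
Compare 13 vs 12: take 12 from right. Merged: [5, 7, 12]
Compare 13 vs 23: take 13 from left. Merged: [5, 7, 12, 13]
Compare 13 vs 23: take 13 from left. Merged: [5, 7, 12, 13, 13]
Compare 21 vs 23: take 21 from left. Merged: [5, 7, 12, 13, 13, 21]
Compare 38 vs 23: take 23 from right. Merged: [5, 7, 12, 13, 13, 21, 23]
Compare 38 vs 31: take 31 from right. Merged: [5, 7, 12, 13, 13, 21, 23, 31]
Compare 38 vs 36: take 36 from right. Merged: [5, 7, 12, 13, 13, 21, 23, 31, 36]
Append remaining from left: [38, 39]. Merged: [5, 7, 12, 13, 13, 21, 23, 31, 36, 38, 39]

Final merged array: [5, 7, 12, 13, 13, 21, 23, 31, 36, 38, 39]
Total comparisons: 9

The merged array is [5, 7, 12, 13, 13, 21, 23, 31, 36, 38, 39], requiring 9 comparisons. The merge step runs in O(n) time where n is the total number of elements.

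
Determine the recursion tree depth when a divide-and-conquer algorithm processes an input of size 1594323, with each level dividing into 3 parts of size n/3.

For divide and conquer with division factor 3:

Problem sizes at each level:
Level 0: 1594323
Level 1: 531441
Level 2: 177147
Level 3: 59049
Level 4: 19683
Level 5: 6561
Level 6: 2187
Level 7: 729
Level 8: 243
Level 9: 81
Level 10: 27
Level 11: 9
Level 12: 3
Level 13: 1

The root is level 0 and the size-1 base case is level 13 (the tree spans levels 0 through 13, i.e. 14 levels counting the root), so the depth is the number of divisions: log_3(1594323) = 13

The recursion tree depth is log_3(1594323) = 13. At each level, the problem size is divided by 3, so it takes 13 divisions to reduce to a base case of size 1. The algorithm makes 3 recursive calls at each level.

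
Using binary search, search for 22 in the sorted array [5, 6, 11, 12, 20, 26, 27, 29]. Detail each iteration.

Binary search for 22 in [5, 6, 11, 12, 20, 26, 27, 29]:

lo=0, hi=7, mid=3, arr[mid]=12 -> 12 < 22, search right half
lo=4, hi=7, mid=5, arr[mid]=26 -> 26 > 22, search left half
lo=4, hi=4, mid=4, arr[mid]=20 -> 20 < 22, search right half
lo=5 > hi=4, target 22 not found

Binary search determines that 22 is not in the array after 3 comparisons. The search space was exhausted without finding the target.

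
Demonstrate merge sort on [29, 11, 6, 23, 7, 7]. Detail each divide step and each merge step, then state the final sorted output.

Merge sort trace:

Split: [29, 11, 6, 23, 7, 7] -> [29, 11, 6] and [23, 7, 7]
  Split: [29, 11, 6] -> [29] and [11, 6]
    Split: [11, 6] -> [11] and [6]
    Merge: [11] + [6] -> [6, 11]
  Merge: [29] + [6, 11] -> [6, 11, 29]
  Split: [23, 7, 7] -> [23] and [7, 7]
    Split: [7, 7] -> [7] and [7]
    Merge: [7] + [7] -> [7, 7]
  Merge: [23] + [7, 7] -> [7, 7, 23]
Merge: [6, 11, 29] + [7, 7, 23] -> [6, 7, 7, 11, 23, 29]

Final sorted array: [6, 7, 7, 11, 23, 29]

The merge sort proceeds by recursively splitting the array and merging sorted halves.
After all merges, the sorted array is [6, 7, 7, 11, 23, 29].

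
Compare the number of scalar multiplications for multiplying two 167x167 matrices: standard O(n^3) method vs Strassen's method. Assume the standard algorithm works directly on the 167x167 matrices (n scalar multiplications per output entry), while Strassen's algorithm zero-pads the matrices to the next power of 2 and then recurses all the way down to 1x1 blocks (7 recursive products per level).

Matrix multiplication for 167x167 matrices:

Strassen's algorithm requires power-of-2 dimensions. Pad 167x167 to 256x256 (next power of 2).

Standard algorithm: 167^3 = 4657463 multiplications
Strassen's algorithm: 7^(log2(256)) = 7^8 = 5764801 multiplications
Difference: 4657463 - 5764801 = -1107338 (Strassen uses MORE here due to padding overhead — for small or just-over-power-of-2 n, padding can outweigh the per-level savings)

Standard: 4657463 multiplications (167^3). Strassen: 5764801 multiplications (7^8, after padding to 256x256). Strassen reduces 8 recursive multiplications to 7 at each level.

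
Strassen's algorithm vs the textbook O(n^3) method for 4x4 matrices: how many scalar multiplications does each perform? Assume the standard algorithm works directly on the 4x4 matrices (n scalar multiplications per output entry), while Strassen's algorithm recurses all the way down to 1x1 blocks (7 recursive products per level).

Matrix multiplication for 4x4 matrices:

Standard algorithm: 4^3 = 64 multiplications
Strassen's algorithm: 7^(log2(4)) = 7^2 = 49 multiplications
Savings: 64 - 49 = 15 multiplications

Standard: 64 multiplications (4^3). Strassen: 49 multiplications (7^2). Strassen reduces 8 recursive multiplications to 7 at each level.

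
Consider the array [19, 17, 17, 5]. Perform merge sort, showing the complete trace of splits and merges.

Merge sort trace:

Split: [19, 17, 17, 5] -> [19, 17] and [17, 5]
  Split: [19, 17] -> [19] and [17]
  Merge: [19] + [17] -> [17, 19]
  Split: [17, 5] -> [17] and [5]
  Merge: [17] + [5] -> [5, 17]
Merge: [17, 19] + [5, 17] -> [5, 17, 17, 19]

Final sorted array: [5, 17, 17, 19]

The merge sort proceeds by recursively splitting the array and merging sorted halves.
After all merges, the sorted array is [5, 17, 17, 19].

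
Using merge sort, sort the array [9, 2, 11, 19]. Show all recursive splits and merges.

Merge sort trace:

Split: [9, 2, 11, 19] -> [9, 2] and [11, 19]
  Split: [9, 2] -> [9] and [2]
  Merge: [9] + [2] -> [2, 9]
  Split: [11, 19] -> [11] and [19]
  Merge: [11] + [19] -> [11, 19]
Merge: [2, 9] + [11, 19] -> [2, 9, 11, 19]

Final sorted array: [2, 9, 11, 19]

The merge sort proceeds by recursively splitting the array and merging sorted halves.
After all merges, the sorted array is [2, 9, 11, 19].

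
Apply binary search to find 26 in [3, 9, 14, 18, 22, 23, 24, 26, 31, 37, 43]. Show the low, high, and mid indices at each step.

Binary search for 26 in [3, 9, 14, 18, 22, 23, 24, 26, 31, 37, 43]:

lo=0, hi=10, mid=5, arr[mid]=23 -> 23 < 26, search right half
lo=6, hi=10, mid=8, arr[mid]=31 -> 31 > 26, search left half
lo=6, hi=7, mid=6, arr[mid]=24 -> 24 < 26, search right half
lo=7, hi=7, mid=7, arr[mid]=26 -> Found target at index 7!

Binary search finds 26 at index 7 after 4 comparisons. The search repeatedly halves the search space by comparing with the middle element.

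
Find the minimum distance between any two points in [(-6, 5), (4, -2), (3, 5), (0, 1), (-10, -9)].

Computing all pairwise distances among 5 points:

d((-6, 5), (4, -2)) = 12.2066
d((-6, 5), (3, 5)) = 9.0
d((-6, 5), (0, 1)) = 7.2111
d((-6, 5), (-10, -9)) = 14.5602
d((4, -2), (3, 5)) = 7.0711
d((4, -2), (0, 1)) = 5.0 <-- minimum
d((4, -2), (-10, -9)) = 15.6525
d((3, 5), (0, 1)) = 5.0 <-- minimum
d((3, 5), (-10, -9)) = 19.105
d((0, 1), (-10, -9)) = 14.1421

Minimum distance: 5.0 (tie among 2 pairs: (4, -2) and (0, 1); (3, 5) and (0, 1))

The minimum Euclidean distance is 5.0. There is a tie: 2 pairs achieve this minimum — (4, -2) and (0, 1); (3, 5) and (0, 1). Any of these is a valid closest pair. For 5 points, brute-force pairwise comparison is shown above. For large n, the divide-and-conquer algorithm (sort by x, recurse on halves, check the dividing strip) achieves O(n log n).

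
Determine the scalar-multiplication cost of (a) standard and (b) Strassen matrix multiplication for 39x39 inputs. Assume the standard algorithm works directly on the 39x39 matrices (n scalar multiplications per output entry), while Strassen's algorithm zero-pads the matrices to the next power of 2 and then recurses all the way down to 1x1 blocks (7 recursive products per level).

Matrix multiplication for 39x39 matrices:

Strassen's algorithm requires power-of-2 dimensions. Pad 39x39 to 64x64 (next power of 2).

Standard algorithm: 39^3 = 59319 multiplications
Strassen's algorithm: 7^(log2(64)) = 7^6 = 117649 multiplications
Difference: 59319 - 117649 = -58330 (Strassen uses MORE here due to padding overhead — for small or just-over-power-of-2 n, padding can outweigh the per-level savings)

Standard: 59319 multiplications (39^3). Strassen: 117649 multiplications (7^6, after padding to 64x64). Strassen reduces 8 recursive multiplications to 7 at each level.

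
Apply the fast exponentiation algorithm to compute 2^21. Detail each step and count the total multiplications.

Computing 2^21 by squaring (build up from 2^1; each line after the first costs one multiplication):

2^1 = 2
2^2 = (2^1)^2 = 2^2 = 4
2^4 = (2^2)^2 = 4^2 = 16
2^5 = 2 * 2^4 = 2 * 16 = 32
2^10 = (2^5)^2 = 32^2 = 1024
2^20 = (2^10)^2 = 1024^2 = 1048576
2^21 = 2 * 2^20 = 2 * 1048576 = 2097152

Result: 2097152
Multiplications needed: 6 (6 lines after 2^1)

2^21 = 2097152. Using exponentiation by squaring, this requires 6 multiplications. The key idea: if the exponent is even, square the half-power; if odd, multiply by the base once.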